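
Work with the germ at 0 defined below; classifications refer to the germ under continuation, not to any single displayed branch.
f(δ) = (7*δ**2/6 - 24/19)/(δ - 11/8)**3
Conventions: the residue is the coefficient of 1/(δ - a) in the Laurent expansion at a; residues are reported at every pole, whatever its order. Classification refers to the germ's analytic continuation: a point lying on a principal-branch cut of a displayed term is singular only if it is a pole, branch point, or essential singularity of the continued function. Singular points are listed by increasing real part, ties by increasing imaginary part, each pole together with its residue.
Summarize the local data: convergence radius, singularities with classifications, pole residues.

Radius of convergence at 0: 11/8.
At 11/8: a pole of order 3; residue 7/6.

Denominator factor (δ - 11/8)^3: pole of order 3 at 11/8, modulus 11/8.
The radius of convergence is the smallest modulus among the singular points: 11/8.
At the order-3 pole 11/8 set g(δ) = (δ - (11/8))^3*f(δ) = 7*δ**2/6 - 24/19.
Order-3 pole: residue = g''(a)/2; g''(11/8) = 7/3, so the residue is 7/6.


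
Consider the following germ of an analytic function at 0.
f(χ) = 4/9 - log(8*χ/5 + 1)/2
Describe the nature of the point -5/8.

The term (-1/2)*log(1 - χ/(-5/8)) has argument 1 - -5/8/(-5/8) = 0 at -5/8: a logarithmic (infinitely-sheeted) branch point; the remaining terms are analytic or single-valued there.

The point is a logarithmic branch point.


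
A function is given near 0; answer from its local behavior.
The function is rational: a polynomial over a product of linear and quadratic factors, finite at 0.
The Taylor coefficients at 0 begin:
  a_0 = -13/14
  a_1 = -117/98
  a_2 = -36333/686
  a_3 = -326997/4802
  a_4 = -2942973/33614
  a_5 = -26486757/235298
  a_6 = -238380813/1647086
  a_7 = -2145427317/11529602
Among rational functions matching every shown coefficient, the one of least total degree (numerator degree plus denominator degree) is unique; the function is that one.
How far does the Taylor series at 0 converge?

No rational of total degree below 3 reproduces all 8 coefficients; solving the [2/1] Pade equations on them gives f(h) = (40*h**2 + 13/18)/(h - 7/9), whose expansion matches every shown term.
Denominator factor (h - 7/9): pole of order 1 at 7/9, modulus 7/9.
The radius of convergence is the smallest modulus among the singular points: 7/9.

The radius of convergence is 7/9.


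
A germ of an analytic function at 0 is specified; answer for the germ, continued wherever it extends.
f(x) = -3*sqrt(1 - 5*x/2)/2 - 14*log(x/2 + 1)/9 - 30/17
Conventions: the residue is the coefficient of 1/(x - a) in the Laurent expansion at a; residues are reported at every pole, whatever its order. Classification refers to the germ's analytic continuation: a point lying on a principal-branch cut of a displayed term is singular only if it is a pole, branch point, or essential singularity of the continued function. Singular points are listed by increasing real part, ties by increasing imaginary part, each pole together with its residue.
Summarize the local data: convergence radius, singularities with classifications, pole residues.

Radius of convergence at 0: 2/5.
At -2: a logarithmic branch point.
At 2/5: an algebraic (square-root) branch point.

Branch term (-14/9)*log(1 - x/(-2)): its argument vanishes at x = -2, a logarithmic branch point, modulus 2.
Branch term (-3/2)*sqrt(1 - x/(2/5)): its argument vanishes at x = 2/5, a square-root branch point, modulus 2/5.
The radius of convergence is the smallest modulus among the singular points: 2/5.
List the singular points by increasing real part (a conjugate pair: the negative imaginary part first).


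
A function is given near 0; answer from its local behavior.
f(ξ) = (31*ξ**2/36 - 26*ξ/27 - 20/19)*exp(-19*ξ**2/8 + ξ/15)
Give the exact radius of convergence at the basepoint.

The radius of convergence is infinite.

The factor exp(-19*ξ**2/8 + ξ/15) is entire and contributes no finite singular point.
The polynomial part has no poles.
No finite singular points: the Taylor series at 0 converges everywhere.


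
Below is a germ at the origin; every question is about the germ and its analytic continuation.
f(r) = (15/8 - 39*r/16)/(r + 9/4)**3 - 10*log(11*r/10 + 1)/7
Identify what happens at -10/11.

The point is a logarithmic branch point.

The term (-10/7)*log(1 - r/(-10/11)) has argument 1 - -10/11/(-10/11) = 0 at -10/11: a logarithmic (infinitely-sheeted) branch point; the remaining terms are analytic or single-valued there.


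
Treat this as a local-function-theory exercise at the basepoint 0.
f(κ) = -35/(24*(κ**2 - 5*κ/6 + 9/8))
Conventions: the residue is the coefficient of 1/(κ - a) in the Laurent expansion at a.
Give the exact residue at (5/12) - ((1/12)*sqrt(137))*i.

The factor κ**2 - 5*κ/6 + 9/8 splits as (κ - a)(κ - a') with a = (5/12) - ((1/12)*sqrt(137))*i, a' = (5/12) + ((1/12)*sqrt(137))*i. At the order-1 pole a set g(κ) = (κ - a)*f(κ) = [-35/24] / (κ - a').
Simple pole: residue = g(a) at a = (5/12) - ((1/12)*sqrt(137))*i, which is -((35/548)*sqrt(137))*i.

The residue is -((35/548)*sqrt(137))*i.


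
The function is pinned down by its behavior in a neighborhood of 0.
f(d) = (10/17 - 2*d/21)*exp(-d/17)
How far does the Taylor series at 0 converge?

The factor exp(-d/17) is entire and contributes no finite singular point.
The polynomial part has no poles.
No finite singular points: the Taylor series at 0 converges everywhere.

The radius of convergence is infinite.


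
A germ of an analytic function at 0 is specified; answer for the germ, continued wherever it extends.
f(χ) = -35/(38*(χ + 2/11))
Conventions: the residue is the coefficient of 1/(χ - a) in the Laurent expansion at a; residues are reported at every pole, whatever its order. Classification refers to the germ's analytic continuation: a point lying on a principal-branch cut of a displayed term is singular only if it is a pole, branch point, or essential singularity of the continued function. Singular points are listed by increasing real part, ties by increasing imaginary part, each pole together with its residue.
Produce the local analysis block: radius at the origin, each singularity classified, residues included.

Denominator factor (χ + 2/11): pole of order 1 at -2/11, modulus 2/11.
The radius of convergence is the smallest modulus among the singular points: 2/11.
At the order-1 pole -2/11 set g(χ) = (χ - (-2/11))*f(χ) = -35/38.
Simple pole: residue = g(a) at a = -2/11, which is -35/38.

Radius of convergence at 0: 2/11.
At -2/11: a pole of order 1; residue -35/38.


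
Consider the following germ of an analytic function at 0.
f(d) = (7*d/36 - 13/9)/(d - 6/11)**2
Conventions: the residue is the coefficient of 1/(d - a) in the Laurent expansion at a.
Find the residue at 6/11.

The residue is 7/36.

At the order-2 pole 6/11 set g(d) = (d - (6/11))^2*f(d) = 7*d/36 - 13/9.
Order-2 pole: residue = g'(a); g'(6/11) = 7/36, so the residue is 7/36.


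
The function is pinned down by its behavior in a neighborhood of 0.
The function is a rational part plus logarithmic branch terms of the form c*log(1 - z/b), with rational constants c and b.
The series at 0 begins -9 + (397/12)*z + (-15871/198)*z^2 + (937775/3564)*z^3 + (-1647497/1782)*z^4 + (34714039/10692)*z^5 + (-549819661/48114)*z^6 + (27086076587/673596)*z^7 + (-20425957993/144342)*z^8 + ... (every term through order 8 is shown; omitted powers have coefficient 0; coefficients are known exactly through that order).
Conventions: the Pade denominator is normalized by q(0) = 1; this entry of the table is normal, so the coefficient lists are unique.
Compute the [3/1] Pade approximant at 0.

Taylor coefficients needed (read off): a_0 = -9, a_1 = 397/12, a_2 = -15871/198, a_3 = 937775/3564, a_4 = -1647497/1782.
Write the denominator as Q(z) = 1 + q1*z. Requiring Q*f - P = O(z^5) with deg P <= 3 kills the coefficients of z^4..z^4 in Q*f:
  z^4: a_4 + q1*a_3 = 0, i.e. -1647497/1782 + (937775/3564)*q1 = 0.
Solving this linear system: q1 = 3294994/937775.
The numerator is Q*f truncated at degree 3: P0 = a_0 = -9; P1 = a_1 + q1*a_0 = 16437323/11253300; P2 = a_2 + q1*a_1 = 3350215586/92839725; P3 = a_3 + q1*a_2 = -61885345307/3342230100.

The Pade approximant has numerator coefficients [-9, 16437323/11253300, 3350215586/92839725, -61885345307/3342230100]; denominator coefficients [1, 3294994/937775].


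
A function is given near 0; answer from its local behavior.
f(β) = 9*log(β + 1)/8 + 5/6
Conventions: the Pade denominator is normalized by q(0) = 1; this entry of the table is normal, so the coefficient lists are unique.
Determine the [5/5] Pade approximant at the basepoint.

Taylor coefficients needed (expand at 0): a_0 = 5/6, a_1 = 9/8, a_2 = -9/16, a_3 = 3/8, a_4 = -9/32, a_5 = 9/40, a_6 = -3/16, a_7 = 9/56, a_8 = -9/64, a_9 = 1/8, a_10 = -9/80.
Write the denominator as Q(β) = 1 + q1*β + q2*β^2 + q3*β^3 + q4*β^4 + q5*β^5. Requiring Q*f - P = O(β^11) with deg P <= 5 kills the coefficients of β^6..β^10 in Q*f:
  β^6: a_6 + q1*a_5 + q2*a_4 + q3*a_3 + q4*a_2 + q5*a_1 = 0, i.e. -3/16 + (9/40)*q1 + (-9/32)*q2 + (3/8)*q3 + (-9/16)*q4 + (9/8)*q5 = 0.
  β^7: a_7 + q1*a_6 + q2*a_5 + q3*a_4 + q4*a_3 + q5*a_2 = 0, i.e. 9/56 + (-3/16)*q1 + (9/40)*q2 + (-9/32)*q3 + (3/8)*q4 + (-9/16)*q5 = 0.
  β^8: a_8 + q1*a_7 + q2*a_6 + q3*a_5 + q4*a_4 + q5*a_3 = 0, i.e. -9/64 + (9/56)*q1 + (-3/16)*q2 + (9/40)*q3 + (-9/32)*q4 + (3/8)*q5 = 0.
  β^9: a_9 + q1*a_8 + q2*a_7 + q3*a_6 + q4*a_5 + q5*a_4 = 0, i.e. 1/8 + (-9/64)*q1 + (9/56)*q2 + (-3/16)*q3 + (9/40)*q4 + (-9/32)*q5 = 0.
  β^10: a_10 + q1*a_9 + q2*a_8 + q3*a_7 + q4*a_6 + q5*a_5 = 0, i.e. -9/80 + (1/8)*q1 + (-9/64)*q2 + (9/56)*q3 + (-3/16)*q4 + (9/40)*q5 = 0.
Solving this linear system: q1 = 5/2, q2 = 20/9, q3 = 5/6, q4 = 5/42, q5 = 1/252.
The numerator is Q*f truncated at degree 5: P0 = a_0 = 5/6; P1 = a_1 + q1*a_0 = 77/24; P2 = a_2 + q1*a_1 + q2*a_0 = 443/108; P3 = a_3 + q1*a_2 + q2*a_1 + q3*a_0 = 623/288; P4 = a_4 + q1*a_3 + q2*a_2 + q3*a_1 + q4*a_0 = 893/2016; P5 = a_5 + q1*a_4 + q2*a_3 + q3*a_2 + q4*a_1 + q5*a_0 = 1433/60480.

The Pade approximant has numerator coefficients [5/6, 77/24, 443/108, 623/288, 893/2016, 1433/60480]; denominator coefficients [1, 5/2, 20/9, 5/6, 5/42, 1/252].


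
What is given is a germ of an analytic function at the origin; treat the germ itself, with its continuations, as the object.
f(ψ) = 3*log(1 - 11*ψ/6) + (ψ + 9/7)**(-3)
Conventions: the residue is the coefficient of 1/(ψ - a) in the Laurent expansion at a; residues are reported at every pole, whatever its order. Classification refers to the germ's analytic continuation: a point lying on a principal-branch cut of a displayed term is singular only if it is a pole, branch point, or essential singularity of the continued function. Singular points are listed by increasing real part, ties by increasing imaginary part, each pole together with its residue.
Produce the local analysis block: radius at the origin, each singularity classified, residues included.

Denominator factor (ψ + 9/7)^3: pole of order 3 at -9/7, modulus 9/7.
Branch term (3)*log(1 - ψ/(6/11)): its argument vanishes at ψ = 6/11, a logarithmic branch point, modulus 6/11.
The radius of convergence is the smallest modulus among the singular points: 6/11.
The branch term is analytic at -9/7 and contributes nothing to the residue; only the rational part matters.
At the order-3 pole -9/7 set g(ψ) = (ψ - (-9/7))^3*(rational part) = 1.
Order-3 pole: residue = g''(a)/2; g''(-9/7) = 0, so the residue is 0.
List the singular points by increasing real part (a conjugate pair: the negative imaginary part first).

Radius of convergence at 0: 6/11.
At -9/7: a pole of order 3; residue 0.
At 6/11: a logarithmic branch point.


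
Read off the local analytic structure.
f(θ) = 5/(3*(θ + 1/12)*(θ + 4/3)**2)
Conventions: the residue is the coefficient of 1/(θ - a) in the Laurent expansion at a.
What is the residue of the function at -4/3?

At the order-2 pole -4/3 set g(θ) = (θ - (-4/3))^2*f(θ) = 5/(3*(θ + 1/12)).
Order-2 pole: residue = g'(a); g'(-4/3) = -16/15, so the residue is -16/15.

The residue is -16/15.


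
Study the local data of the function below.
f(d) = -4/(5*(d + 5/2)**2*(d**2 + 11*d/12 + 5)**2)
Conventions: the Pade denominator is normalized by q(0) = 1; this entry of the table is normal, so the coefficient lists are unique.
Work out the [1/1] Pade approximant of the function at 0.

The Pade approximant has numerator coefficients [-16/3125, 6386/1640625]; denominator coefficients [1, 569/1400].

Taylor coefficients needed (expand at 0): a_0 = -16/3125, a_1 = 56/9375, a_2 = -569/234375.
Write the denominator as Q(d) = 1 + q1*d. Requiring Q*f - P = O(d^3) with deg P <= 1 kills the coefficients of d^2..d^2 in Q*f:
  d^2: a_2 + q1*a_1 = 0, i.e. -569/234375 + (56/9375)*q1 = 0.
Solving this linear system: q1 = 569/1400.
The numerator is Q*f truncated at degree 1: P0 = a_0 = -16/3125; P1 = a_1 + q1*a_0 = 6386/1640625.


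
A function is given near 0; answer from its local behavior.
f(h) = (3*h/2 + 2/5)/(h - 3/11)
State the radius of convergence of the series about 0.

Denominator factor (h - 3/11): pole of order 1 at 3/11, modulus 3/11.
The radius of convergence is the smallest modulus among the singular points: 3/11.

The radius of convergence is 3/11.


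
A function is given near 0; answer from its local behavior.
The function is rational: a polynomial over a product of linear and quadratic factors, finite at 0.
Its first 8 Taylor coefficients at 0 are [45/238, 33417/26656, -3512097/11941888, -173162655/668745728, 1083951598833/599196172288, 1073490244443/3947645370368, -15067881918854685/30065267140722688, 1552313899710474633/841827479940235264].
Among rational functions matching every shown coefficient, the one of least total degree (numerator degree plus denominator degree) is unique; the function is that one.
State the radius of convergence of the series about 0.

No rational of total degree below 6 reproduces all 8 coefficients; solving the [1/5] Pade equations on them gives f(d) = (-2*d - 5/17)/((d - 7/8)*(d**2 + 7*d/8 + 4/3)**2), whose expansion matches every shown term.
Denominator factor (d**2 + 7*d/8 + 4/3)^2: discriminant -877/192, complex-conjugate roots (-7/16) + ((1/48)*sqrt(2631))*i and (-7/16) - ((1/48)*sqrt(2631))*i; poles of order 2, moduli (2/3)*sqrt(3) and (2/3)*sqrt(3).
Denominator factor (d - 7/8): pole of order 1 at 7/8, modulus 7/8.
The radius of convergence is the smallest modulus among the singular points: 7/8.

The radius of convergence is 7/8.


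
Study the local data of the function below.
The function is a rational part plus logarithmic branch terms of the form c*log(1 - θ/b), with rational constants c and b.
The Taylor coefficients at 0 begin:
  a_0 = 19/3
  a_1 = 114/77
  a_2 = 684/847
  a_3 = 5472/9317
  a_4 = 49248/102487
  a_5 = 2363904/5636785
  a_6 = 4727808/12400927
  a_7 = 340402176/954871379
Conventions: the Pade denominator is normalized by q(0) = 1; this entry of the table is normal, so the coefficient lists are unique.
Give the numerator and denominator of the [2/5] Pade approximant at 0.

The Pade approximant has numerator coefficients [19/3, -215118/23023, 5610092/1772771]; denominator coefficients [1, -39348/23023, 195432/253253, -153792/2785783, -88128/30643613, -663552/1685398715].

Taylor coefficients needed (read off): a_0 = 19/3, a_1 = 114/77, a_2 = 684/847, a_3 = 5472/9317, a_4 = 49248/102487, a_5 = 2363904/5636785, a_6 = 4727808/12400927, a_7 = 340402176/954871379.
Write the denominator as Q(θ) = 1 + q1*θ + q2*θ^2 + q3*θ^3 + q4*θ^4 + q5*θ^5. Requiring Q*f - P = O(θ^8) with deg P <= 2 kills the coefficients of θ^3..θ^7 in Q*f:
  θ^3: a_3 + q1*a_2 + q2*a_1 + q3*a_0 = 0, i.e. 5472/9317 + (684/847)*q1 + (114/77)*q2 + (19/3)*q3 = 0.
  θ^4: a_4 + q1*a_3 + q2*a_2 + q3*a_1 + q4*a_0 = 0, i.e. 49248/102487 + (5472/9317)*q1 + (684/847)*q2 + (114/77)*q3 + (19/3)*q4 = 0.
  θ^5: a_5 + q1*a_4 + q2*a_3 + q3*a_2 + q4*a_1 + q5*a_0 = 0, i.e. 2363904/5636785 + (49248/102487)*q1 + (5472/9317)*q2 + (684/847)*q3 + (114/77)*q4 + (19/3)*q5 = 0.
  θ^6: a_6 + q1*a_5 + q2*a_4 + q3*a_3 + q4*a_2 + q5*a_1 = 0, i.e. 4727808/12400927 + (2363904/5636785)*q1 + (49248/102487)*q2 + (5472/9317)*q3 + (684/847)*q4 + (114/77)*q5 = 0.
  θ^7: a_7 + q1*a_6 + q2*a_5 + q3*a_4 + q4*a_3 + q5*a_2 = 0, i.e. 340402176/954871379 + (4727808/12400927)*q1 + (2363904/5636785)*q2 + (49248/102487)*q3 + (5472/9317)*q4 + (684/847)*q5 = 0.
Solving this linear system: q1 = -39348/23023, q2 = 195432/253253, q3 = -153792/2785783, q4 = -88128/30643613, q5 = -663552/1685398715.
The numerator is Q*f truncated at degree 2: P0 = a_0 = 19/3; P1 = a_1 + q1*a_0 = -215118/23023; P2 = a_2 + q1*a_1 + q2*a_0 = 5610092/1772771.


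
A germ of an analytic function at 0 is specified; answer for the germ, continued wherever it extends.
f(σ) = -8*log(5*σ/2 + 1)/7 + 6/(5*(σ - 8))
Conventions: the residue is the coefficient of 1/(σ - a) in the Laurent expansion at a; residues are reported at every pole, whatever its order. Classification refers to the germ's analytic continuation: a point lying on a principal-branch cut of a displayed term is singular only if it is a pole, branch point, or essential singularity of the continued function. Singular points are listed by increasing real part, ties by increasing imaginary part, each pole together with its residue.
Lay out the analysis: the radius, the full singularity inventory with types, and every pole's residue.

Denominator factor (σ - 8): pole of order 1 at 8, modulus 8.
Branch term (-8/7)*log(1 - σ/(-2/5)): its argument vanishes at σ = -2/5, a logarithmic branch point, modulus 2/5.
The radius of convergence is the smallest modulus among the singular points: 2/5.
The branch term is analytic at 8 and contributes nothing to the residue; only the rational part matters.
At the order-1 pole 8 set g(σ) = (σ - (8))*(rational part) = 6/5.
Simple pole: residue = g(a) at a = 8, which is 6/5.
List the singular points by increasing real part (a conjugate pair: the negative imaginary part first).

Radius of convergence at 0: 2/5.
At -2/5: a logarithmic branch point.
At 8: a pole of order 1; residue 6/5.


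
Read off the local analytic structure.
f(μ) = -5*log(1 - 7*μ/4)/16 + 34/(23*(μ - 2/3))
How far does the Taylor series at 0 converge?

Denominator factor (μ - 2/3): pole of order 1 at 2/3, modulus 2/3.
Branch term (-5/16)*log(1 - μ/(4/7)): its argument vanishes at μ = 4/7, a logarithmic branch point, modulus 4/7.
The radius of convergence is the smallest modulus among the singular points: 4/7.

The radius of convergence is 4/7.


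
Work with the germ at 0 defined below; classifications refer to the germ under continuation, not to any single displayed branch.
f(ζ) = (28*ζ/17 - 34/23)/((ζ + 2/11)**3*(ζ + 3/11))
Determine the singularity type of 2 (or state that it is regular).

The point is a regular point.

Denominator factors: ζ + 3/11 = 25/11 at ζ = 2; ζ + 2/11 = 24/11 at ζ = 2 — none vanishes.
So the germ continues analytically to 2.


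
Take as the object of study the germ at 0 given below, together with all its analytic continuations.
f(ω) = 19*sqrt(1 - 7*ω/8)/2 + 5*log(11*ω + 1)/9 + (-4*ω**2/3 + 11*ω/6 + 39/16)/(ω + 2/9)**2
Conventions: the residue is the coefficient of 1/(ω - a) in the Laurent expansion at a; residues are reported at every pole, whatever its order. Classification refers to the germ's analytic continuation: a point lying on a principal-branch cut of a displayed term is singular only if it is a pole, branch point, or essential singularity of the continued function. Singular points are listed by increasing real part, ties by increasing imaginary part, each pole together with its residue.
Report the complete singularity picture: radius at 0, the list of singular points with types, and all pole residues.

Denominator factor (ω + 2/9)^2: pole of order 2 at -2/9, modulus 2/9.
Branch term (5/9)*log(1 - ω/(-1/11)): its argument vanishes at ω = -1/11, a logarithmic branch point, modulus 1/11.
Branch term (19/2)*sqrt(1 - ω/(8/7)): its argument vanishes at ω = 8/7, a square-root branch point, modulus 8/7.
The radius of convergence is the smallest modulus among the singular points: 1/11.
The branch terms are analytic at -2/9 and contribute nothing to the residue; only the rational part matters.
At the order-2 pole -2/9 set g(ω) = (ω - (-2/9))^2*(rational part) = -4*ω**2/3 + 11*ω/6 + 39/16.
Order-2 pole: residue = g'(a); g'(-2/9) = 131/54, so the residue is 131/54.
List the singular points by increasing real part (a conjugate pair: the negative imaginary part first).

Radius of convergence at 0: 1/11.
At -2/9: a pole of order 2; residue 131/54.
At -1/11: a logarithmic branch point.
At 8/7: an algebraic (square-root) branch point.


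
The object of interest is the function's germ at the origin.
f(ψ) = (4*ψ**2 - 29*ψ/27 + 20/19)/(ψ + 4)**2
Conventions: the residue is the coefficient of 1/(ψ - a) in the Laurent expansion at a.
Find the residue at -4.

The residue is -893/27.

At the order-2 pole -4 set g(ψ) = (ψ - (-4))^2*f(ψ) = 4*ψ**2 - 29*ψ/27 + 20/19.
Order-2 pole: residue = g'(a); g'(-4) = -893/27, so the residue is -893/27.


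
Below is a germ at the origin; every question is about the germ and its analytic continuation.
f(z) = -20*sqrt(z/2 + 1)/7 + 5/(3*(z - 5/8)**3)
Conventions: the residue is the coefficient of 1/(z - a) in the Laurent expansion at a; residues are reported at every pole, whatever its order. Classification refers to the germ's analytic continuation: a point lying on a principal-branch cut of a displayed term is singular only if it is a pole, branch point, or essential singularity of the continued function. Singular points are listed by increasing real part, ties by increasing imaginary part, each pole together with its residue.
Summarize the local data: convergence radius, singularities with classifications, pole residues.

Denominator factor (z - 5/8)^3: pole of order 3 at 5/8, modulus 5/8.
Branch term (-20/7)*sqrt(1 - z/(-2)): its argument vanishes at z = -2, a square-root branch point, modulus 2.
The radius of convergence is the smallest modulus among the singular points: 5/8.
The branch term is analytic at 5/8 and contributes nothing to the residue; only the rational part matters.
At the order-3 pole 5/8 set g(z) = (z - (5/8))^3*(rational part) = 5/3.
Order-3 pole: residue = g''(a)/2; g''(5/8) = 0, so the residue is 0.
List the singular points by increasing real part (a conjugate pair: the negative imaginary part first).

Radius of convergence at 0: 5/8.
At -2: an algebraic (square-root) branch point.
At 5/8: a pole of order 3; residue 0.


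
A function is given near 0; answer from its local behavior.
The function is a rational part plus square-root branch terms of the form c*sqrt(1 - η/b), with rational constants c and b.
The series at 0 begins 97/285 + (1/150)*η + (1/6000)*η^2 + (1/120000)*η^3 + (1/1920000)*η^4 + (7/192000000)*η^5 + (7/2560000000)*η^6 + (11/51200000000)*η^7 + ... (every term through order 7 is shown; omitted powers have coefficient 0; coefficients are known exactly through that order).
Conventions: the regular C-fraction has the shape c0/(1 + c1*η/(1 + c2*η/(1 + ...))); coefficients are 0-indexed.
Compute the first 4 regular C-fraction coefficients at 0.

Taylor coefficients (read off): a_0 = 97/285, a_1 = 1/150, a_2 = 1/6000, a_3 = 1/120000.
c0 = a_0 = 97/285. Peel one level at a time: if S = 1 + c*η/S' with S'(0) = 1, then c is the η-coefficient of S and S' = c*η/(S - 1).
S_1 = c0/f = 1 + (-19/970)*η + (-399/3763600)*η^2 + ...; c1 = -19/970.
S_2 = c1*η/(S_1 - 1) = 1 + (-21/3880)*η + (-1/1600)*η^2 + ...; c2 = -21/3880.
S_3 = c2*η/(S_2 - 1) = 1 + (-97/840)*η + ...; c3 = -97/840.

The regular C-fraction coefficients are [97/285, -19/970, -21/3880, -97/840].


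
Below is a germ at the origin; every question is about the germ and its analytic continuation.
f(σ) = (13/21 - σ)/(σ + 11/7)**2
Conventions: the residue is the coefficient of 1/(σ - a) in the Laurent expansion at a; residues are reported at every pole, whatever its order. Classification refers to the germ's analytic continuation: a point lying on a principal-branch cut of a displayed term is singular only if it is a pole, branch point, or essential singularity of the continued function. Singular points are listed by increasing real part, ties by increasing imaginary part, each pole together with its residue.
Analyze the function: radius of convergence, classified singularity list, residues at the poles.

Radius of convergence at 0: 11/7.
At -11/7: a pole of order 2; residue -1.

Denominator factor (σ + 11/7)^2: pole of order 2 at -11/7, modulus 11/7.
The radius of convergence is the smallest modulus among the singular points: 11/7.
At the order-2 pole -11/7 set g(σ) = (σ - (-11/7))^2*f(σ) = 13/21 - σ.
Order-2 pole: residue = g'(a); g'(-11/7) = -1, so the residue is -1.


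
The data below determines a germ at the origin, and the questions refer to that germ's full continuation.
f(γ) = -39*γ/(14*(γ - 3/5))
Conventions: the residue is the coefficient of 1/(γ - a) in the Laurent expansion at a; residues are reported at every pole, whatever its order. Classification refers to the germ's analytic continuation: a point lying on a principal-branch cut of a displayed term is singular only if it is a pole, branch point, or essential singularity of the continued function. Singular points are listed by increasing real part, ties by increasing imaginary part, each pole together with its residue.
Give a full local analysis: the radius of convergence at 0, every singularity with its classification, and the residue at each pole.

Denominator factor (γ - 3/5): pole of order 1 at 3/5, modulus 3/5.
The radius of convergence is the smallest modulus among the singular points: 3/5.
At the order-1 pole 3/5 set g(γ) = (γ - (3/5))*f(γ) = -39*γ/14.
Simple pole: residue = g(a) at a = 3/5, which is -117/70.

Radius of convergence at 0: 3/5.
At 3/5: a pole of order 1; residue -117/70.


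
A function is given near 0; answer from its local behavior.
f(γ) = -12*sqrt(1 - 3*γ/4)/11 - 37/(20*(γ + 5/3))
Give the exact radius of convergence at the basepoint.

Denominator factor (γ + 5/3): pole of order 1 at -5/3, modulus 5/3.
Branch term (-12/11)*sqrt(1 - γ/(4/3)): its argument vanishes at γ = 4/3, a square-root branch point, modulus 4/3.
The radius of convergence is the smallest modulus among the singular points: 4/3.

The radius of convergence is 4/3.


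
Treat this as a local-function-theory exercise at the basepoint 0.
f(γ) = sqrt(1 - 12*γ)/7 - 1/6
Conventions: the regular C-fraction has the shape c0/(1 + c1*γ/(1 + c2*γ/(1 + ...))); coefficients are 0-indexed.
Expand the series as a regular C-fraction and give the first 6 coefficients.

Taylor coefficients (expand at 0): a_0 = -1/42, a_1 = -6/7, a_2 = -18/7, a_3 = -108/7, a_4 = -810/7, a_5 = -972.
c0 = a_0 = -1/42. Peel one level at a time: if S = 1 + c*γ/S' with S'(0) = 1, then c is the γ-coefficient of S and S' = c*γ/(S - 1).
S_1 = c0/f = 1 + (-36)*γ + (1188)*γ^2 + ...; c1 = -36.
S_2 = c1*γ/(S_1 - 1) = 1 + (33)*γ + (-9)*γ^2 + ...; c2 = 33.
S_3 = c2*γ/(S_2 - 1) = 1 + (3/11)*γ + (207/121)*γ^2 + ...; c3 = 3/11.
S_4 = c3*γ/(S_3 - 1) = 1 + (-69/11)*γ + (-9)*γ^2 + ...; c4 = -69/11.
S_5 = c4*γ/(S_4 - 1) = 1 + (-33/23)*γ + ...; c5 = -33/23.

The regular C-fraction coefficients are [-1/42, -36, 33, 3/11, -69/11, -33/23].


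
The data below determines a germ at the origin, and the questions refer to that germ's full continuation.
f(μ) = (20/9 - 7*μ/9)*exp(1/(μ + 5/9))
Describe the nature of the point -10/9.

The point is a regular point.

There is no denominator, hence no pole anywhere.
The essential point of exp(1/(μ - (-5/9))) is -5/9, not -10/9.
So the germ continues analytically to -10/9.


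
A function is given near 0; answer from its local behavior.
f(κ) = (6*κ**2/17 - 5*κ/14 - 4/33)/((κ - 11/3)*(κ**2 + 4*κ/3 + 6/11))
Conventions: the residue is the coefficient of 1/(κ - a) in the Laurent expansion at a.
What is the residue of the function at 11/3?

The residue is 26031/148274.

At the order-1 pole 11/3 set g(κ) = (κ - (11/3))*f(κ) = (6*κ**2/17 - 5*κ/14 - 4/33)/(κ**2 + 4*κ/3 + 6/11).
Simple pole: residue = g(a) at a = 11/3, which is 26031/148274.


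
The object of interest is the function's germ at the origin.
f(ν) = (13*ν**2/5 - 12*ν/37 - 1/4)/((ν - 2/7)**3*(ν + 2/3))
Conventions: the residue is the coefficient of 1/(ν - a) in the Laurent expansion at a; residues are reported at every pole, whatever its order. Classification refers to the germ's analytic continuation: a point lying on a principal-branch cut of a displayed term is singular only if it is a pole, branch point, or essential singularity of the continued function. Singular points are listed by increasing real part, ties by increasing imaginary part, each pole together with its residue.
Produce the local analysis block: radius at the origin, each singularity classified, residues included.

Radius of convergence at 0: 2/7.
At -2/3: a pole of order 1; residue -7687659/5920000.
At 2/7: a pole of order 3; residue 7687659/5920000.

Denominator factor (ν - 2/7)^3: pole of order 3 at 2/7, modulus 2/7.
Denominator factor (ν + 2/3): pole of order 1 at -2/3, modulus 2/3.
The radius of convergence is the smallest modulus among the singular points: 2/7.
At the order-1 pole -2/3 set g(ν) = (ν - (-2/3))*f(ν) = (13*ν**2/5 - 12*ν/37 - 1/4)/(ν - 2/7)**3.
Simple pole: residue = g(a) at a = -2/3, which is -7687659/5920000.
At the order-3 pole 2/7 set g(ν) = (ν - (2/7))^3*f(ν) = (13*ν**2/5 - 12*ν/37 - 1/4)/(ν + 2/3).
Order-3 pole: residue = g''(a)/2; g''(2/7) = 7687659/2960000, so the residue is 7687659/5920000.
List the singular points by increasing real part (a conjugate pair: the negative imaginary part first).


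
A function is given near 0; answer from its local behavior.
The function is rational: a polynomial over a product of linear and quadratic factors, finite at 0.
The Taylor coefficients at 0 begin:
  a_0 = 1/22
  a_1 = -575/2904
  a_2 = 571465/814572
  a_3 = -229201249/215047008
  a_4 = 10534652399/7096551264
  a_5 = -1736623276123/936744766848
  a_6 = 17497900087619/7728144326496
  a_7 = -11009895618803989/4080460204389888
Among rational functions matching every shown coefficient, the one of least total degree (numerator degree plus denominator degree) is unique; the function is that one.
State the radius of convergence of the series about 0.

The radius of convergence is -5/11 + (1/22)*sqrt(826).

No rational of total degree below 6 reproduces all 8 coefficients; solving the [2/4] Pade equations on them gives f(γ) = (-40*γ**2/17 + 3*γ/4 - 3/11)/((γ + 2)**2*(γ**2 - 10*γ/11 - 3/2)), whose expansion matches every shown term.
Denominator factor (γ + 2)^2: pole of order 2 at -2, modulus 2.
Denominator factor (γ**2 - 10*γ/11 - 3/2): discriminant 826/121, real irrational roots 5/11 + (1/22)*sqrt(826) and 5/11 - (1/22)*sqrt(826); poles of order 1, moduli 5/11 + (1/22)*sqrt(826) and -5/11 + (1/22)*sqrt(826).
The radius of convergence is the smallest modulus among the singular points: -5/11 + (1/22)*sqrt(826).


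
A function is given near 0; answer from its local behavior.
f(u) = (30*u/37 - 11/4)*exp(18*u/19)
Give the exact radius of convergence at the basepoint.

The factor exp(18*u/19) is entire and contributes no finite singular point.
The polynomial part has no poles.
No finite singular points: the Taylor series at 0 converges everywhere.

The radius of convergence is infinite.


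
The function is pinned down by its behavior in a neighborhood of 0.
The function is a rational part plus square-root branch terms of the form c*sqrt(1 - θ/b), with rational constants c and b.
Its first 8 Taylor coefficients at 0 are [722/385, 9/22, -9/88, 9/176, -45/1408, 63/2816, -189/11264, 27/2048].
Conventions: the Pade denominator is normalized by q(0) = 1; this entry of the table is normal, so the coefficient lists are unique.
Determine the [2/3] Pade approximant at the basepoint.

Taylor coefficients needed (read off): a_0 = 722/385, a_1 = 9/22, a_2 = -9/88, a_3 = 9/176, a_4 = -45/1408, a_5 = 63/2816.
Write the denominator as Q(θ) = 1 + q1*θ + q2*θ^2 + q3*θ^3. Requiring Q*f - P = O(θ^6) with deg P <= 2 kills the coefficients of θ^3..θ^5 in Q*f:
  θ^3: a_3 + q1*a_2 + q2*a_1 + q3*a_0 = 0, i.e. 9/176 + (-9/88)*q1 + (9/22)*q2 + (722/385)*q3 = 0.
  θ^4: a_4 + q1*a_3 + q2*a_2 + q3*a_1 = 0, i.e. -45/1408 + (9/176)*q1 + (-9/88)*q2 + (9/22)*q3 = 0.
  θ^5: a_5 + q1*a_4 + q2*a_3 + q3*a_2 = 0, i.e. 63/2816 + (-45/1408)*q1 + (9/176)*q2 + (-9/88)*q3 = 0.
Solving this linear system: q1 = 3649/3964, q2 = 507/3964, q3 = -315/63424.
The numerator is Q*f truncated at degree 2: P0 = a_0 = 722/385; P1 = a_1 + q1*a_0 = 814727/381535; P2 = a_2 + q1*a_1 + q2*a_0 = 784689/1526140.

The Pade approximant has numerator coefficients [722/385, 814727/381535, 784689/1526140]; denominator coefficients [1, 3649/3964, 507/3964, -315/63424].


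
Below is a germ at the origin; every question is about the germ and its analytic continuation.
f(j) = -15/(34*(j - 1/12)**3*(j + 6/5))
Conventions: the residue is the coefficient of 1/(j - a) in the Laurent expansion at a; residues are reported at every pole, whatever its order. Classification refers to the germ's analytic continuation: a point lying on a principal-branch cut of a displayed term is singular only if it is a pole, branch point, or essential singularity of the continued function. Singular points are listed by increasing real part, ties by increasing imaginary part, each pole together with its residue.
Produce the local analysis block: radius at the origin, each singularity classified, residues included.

Radius of convergence at 0: 1/12.
At -6/5: a pole of order 1; residue 1620000/7761061.
At 1/12: a pole of order 3; residue -1620000/7761061.

Denominator factor (j + 6/5): pole of order 1 at -6/5, modulus 6/5.
Denominator factor (j - 1/12)^3: pole of order 3 at 1/12, modulus 1/12.
The radius of convergence is the smallest modulus among the singular points: 1/12.
At the order-1 pole -6/5 set g(j) = (j - (-6/5))*f(j) = -15/(34*(j - 1/12)**3).
Simple pole: residue = g(a) at a = -6/5, which is 1620000/7761061.
At the order-3 pole 1/12 set g(j) = (j - (1/12))^3*f(j) = -15/(34*(j + 6/5)).
Order-3 pole: residue = g''(a)/2; g''(1/12) = -3240000/7761061, so the residue is -1620000/7761061.
List the singular points by increasing real part (a conjugate pair: the negative imaginary part first).


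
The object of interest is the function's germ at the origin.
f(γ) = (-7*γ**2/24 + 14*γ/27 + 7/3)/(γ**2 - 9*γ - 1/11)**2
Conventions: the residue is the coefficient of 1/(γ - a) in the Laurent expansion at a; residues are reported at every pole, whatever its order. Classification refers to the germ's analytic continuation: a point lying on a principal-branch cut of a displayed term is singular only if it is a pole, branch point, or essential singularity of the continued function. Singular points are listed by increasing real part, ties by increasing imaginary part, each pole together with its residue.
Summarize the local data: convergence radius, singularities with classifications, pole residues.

Radius of convergence at 0: -9/2 + (1/22)*sqrt(9845).
At 9/2 - (1/22)*sqrt(9845): a pole of order 2; residue (413/3204100)*sqrt(9845).
At 9/2 + (1/22)*sqrt(9845): a pole of order 2; residue -(413/3204100)*sqrt(9845).

Denominator factor (γ**2 - 9*γ - 1/11)^2: discriminant 895/11, real irrational roots 9/2 + (1/22)*sqrt(9845) and 9/2 - (1/22)*sqrt(9845); poles of order 2, moduli 9/2 + (1/22)*sqrt(9845) and -9/2 + (1/22)*sqrt(9845).
The radius of convergence is the smallest modulus among the singular points: -9/2 + (1/22)*sqrt(9845).
The factor γ**2 - 9*γ - 1/11 splits as (γ - a)(γ - a') with a = 9/2 - (1/22)*sqrt(9845), a' = 9/2 + (1/22)*sqrt(9845). At the order-2 pole a set g(γ) = (γ - a)^2*f(γ) = [-7*γ**2/24 + 14*γ/27 + 7/3] / (γ - a')^2.
Order-2 pole: residue = g'(a); g'(9/2 - (1/22)*sqrt(9845)) = (413/3204100)*sqrt(9845), so the residue is (413/3204100)*sqrt(9845).
The factor γ**2 - 9*γ - 1/11 splits as (γ - a)(γ - a') with a = 9/2 + (1/22)*sqrt(9845), a' = 9/2 - (1/22)*sqrt(9845). At the order-2 pole a set g(γ) = (γ - a)^2*f(γ) = [-7*γ**2/24 + 14*γ/27 + 7/3] / (γ - a')^2.
Order-2 pole: residue = g'(a); g'(9/2 + (1/22)*sqrt(9845)) = -(413/3204100)*sqrt(9845), so the residue is -(413/3204100)*sqrt(9845).
List the singular points by increasing real part (a conjugate pair: the negative imaginary part first).


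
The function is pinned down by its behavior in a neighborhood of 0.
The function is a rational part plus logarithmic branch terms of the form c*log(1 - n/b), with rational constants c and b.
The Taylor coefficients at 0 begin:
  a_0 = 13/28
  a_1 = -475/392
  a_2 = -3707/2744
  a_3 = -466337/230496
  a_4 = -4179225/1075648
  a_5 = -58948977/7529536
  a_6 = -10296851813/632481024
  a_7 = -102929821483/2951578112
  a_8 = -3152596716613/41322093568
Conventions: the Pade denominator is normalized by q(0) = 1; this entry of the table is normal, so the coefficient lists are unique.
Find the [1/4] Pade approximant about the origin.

Taylor coefficients needed (read off): a_0 = 13/28, a_1 = -475/392, a_2 = -3707/2744, a_3 = -466337/230496, a_4 = -4179225/1075648, a_5 = -58948977/7529536.
Write the denominator as Q(n) = 1 + q1*n + q2*n^2 + q3*n^3 + q4*n^4. Requiring Q*f - P = O(n^6) with deg P <= 1 kills the coefficients of n^2..n^5 in Q*f:
  n^2: a_2 + q1*a_1 + q2*a_0 = 0, i.e. -3707/2744 + (-475/392)*q1 + (13/28)*q2 = 0.
  n^3: a_3 + q1*a_2 + q2*a_1 + q3*a_0 = 0, i.e. -466337/230496 + (-3707/2744)*q1 + (-475/392)*q2 + (13/28)*q3 = 0.
  n^4: a_4 + q1*a_3 + q2*a_2 + q3*a_1 + q4*a_0 = 0, i.e. -4179225/1075648 + (-466337/230496)*q1 + (-3707/2744)*q2 + (-475/392)*q3 + (13/28)*q4 = 0.
  n^5: a_5 + q1*a_4 + q2*a_3 + q3*a_2 + q4*a_1 = 0, i.e. -58948977/7529536 + (-4179225/1075648)*q1 + (-466337/230496)*q2 + (-3707/2744)*q3 + (-475/392)*q4 = 0.
Solving this linear system: q1 = -12740844993/9769791178, q2 = -9649440667/19539582356, q3 = -21273702659/29309373534, q4 = -10815207139/16748213448.
The numerator is Q*f truncated at degree 1: P0 = a_0 = 13/28; P1 = a_1 + q1*a_0 = -35507574481/19539582356.

The Pade approximant has numerator coefficients [13/28, -35507574481/19539582356]; denominator coefficients [1, -12740844993/9769791178, -9649440667/19539582356, -21273702659/29309373534, -10815207139/16748213448].


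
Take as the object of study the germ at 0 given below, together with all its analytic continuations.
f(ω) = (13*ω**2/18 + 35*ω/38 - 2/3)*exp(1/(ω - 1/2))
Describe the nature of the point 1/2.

The exponent 1/(ω - (1/2)) has a pole at 1/2, so exp(1/(ω - (1/2))) takes every nonzero value near it: an essential singularity (not a pole of any order).

The point is an essential singularity.


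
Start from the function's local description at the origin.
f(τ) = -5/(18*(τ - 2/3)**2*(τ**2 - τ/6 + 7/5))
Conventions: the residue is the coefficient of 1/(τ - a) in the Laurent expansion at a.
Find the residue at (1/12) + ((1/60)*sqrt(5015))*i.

The residue is (-875/16224) - ((9475/16272672)*sqrt(5015))*i.

The factor τ**2 - τ/6 + 7/5 splits as (τ - a)(τ - a') with a = (1/12) + ((1/60)*sqrt(5015))*i, a' = (1/12) - ((1/60)*sqrt(5015))*i. At the order-1 pole a set g(τ) = (τ - a)*f(τ) = [-5/(18*(τ - 2/3)**2)] / (τ - a').
Simple pole: residue = g(a) at a = (1/12) + ((1/60)*sqrt(5015))*i, which is (-875/16224) - ((9475/16272672)*sqrt(5015))*i.


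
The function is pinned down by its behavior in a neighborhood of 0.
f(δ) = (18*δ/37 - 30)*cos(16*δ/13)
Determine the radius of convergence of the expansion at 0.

The radius of convergence is infinite.

The factor cos(16*δ/13) is entire and contributes no finite singular point.
The polynomial part has no poles.
No finite singular points: the Taylor series at 0 converges everywhere.


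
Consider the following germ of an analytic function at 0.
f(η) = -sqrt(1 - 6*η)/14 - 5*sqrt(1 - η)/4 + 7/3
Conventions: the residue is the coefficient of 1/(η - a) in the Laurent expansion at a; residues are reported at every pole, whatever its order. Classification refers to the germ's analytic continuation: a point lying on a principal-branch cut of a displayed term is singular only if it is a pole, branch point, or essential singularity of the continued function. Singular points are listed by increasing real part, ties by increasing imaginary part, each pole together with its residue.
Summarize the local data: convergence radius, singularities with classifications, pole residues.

Branch term (-5/4)*sqrt(1 - η/(1)): its argument vanishes at η = 1, a square-root branch point, modulus 1.
Branch term (-1/14)*sqrt(1 - η/(1/6)): its argument vanishes at η = 1/6, a square-root branch point, modulus 1/6.
The radius of convergence is the smallest modulus among the singular points: 1/6.
List the singular points by increasing real part (a conjugate pair: the negative imaginary part first).

Radius of convergence at 0: 1/6.
At 1/6: an algebraic (square-root) branch point.
At 1: an algebraic (square-root) branch point.
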